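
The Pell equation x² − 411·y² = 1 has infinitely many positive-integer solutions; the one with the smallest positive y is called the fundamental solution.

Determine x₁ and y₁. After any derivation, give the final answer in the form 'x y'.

d=411: √d = [20; 3,1,1,1,19,1,1,1,3,40] (ℓ=10, even), read p_9/q_9
i=0: a=20 ⇒ p=20, q=1
i=1: a=3 ⇒ p=61, q=3
i=2: a=1 ⇒ p=81, q=4
i=3: a=1 ⇒ p=142, q=7
i=4: a=1 ⇒ p=223, q=11
…
i=7: a=1 ⇒ p=8981, q=443
i=8: a=1 ⇒ p=13583, q=670
i=9: a=3 ⇒ p=49730, q=2453
(x₁, y₁) = (49730, 2453);  49730² − 411·2453² = 1 ✓

49730 2453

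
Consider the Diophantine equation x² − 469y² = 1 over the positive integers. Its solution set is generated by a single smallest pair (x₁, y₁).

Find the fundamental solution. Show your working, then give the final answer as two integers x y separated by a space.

137215 6336

[21; 1,1,1,10,6,10,1,1,1,42] for √469; ℓ=10 ⇒ convergent index 9
step 0: (21, 1)  from 21·(1,0) + (0,1)
step 1: (22, 1)  from 1·(21,1) + (1,0)
step 2: (43, 2)  from 1·(22,1) + (21,1)
…
step 6: (42923, 1982)  from 10·(4223,195) + (693,32)
…
step 8: (90069, 4159)  from 1·(47146,2177) + (42923,1982)
step 9: (137215, 6336)  from 1·(90069,4159) + (47146,2177)
→ (137215, 6336).  Check: 137215²=18827956225, 469·6336²=18827956224, difference 1.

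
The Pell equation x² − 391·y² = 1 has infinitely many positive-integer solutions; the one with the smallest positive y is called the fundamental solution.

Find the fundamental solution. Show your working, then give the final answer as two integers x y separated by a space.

√391 = [19; 1,3,2,2,1,…,3,1,38, …], period ℓ=16 (even) → k=15
step 0: (19, 1)  from 19·(1,0) + (0,1)
step 1: (20, 1)  from 1·(19,1) + (1,0)
…
step 3: (178, 9)  from 2·(79,4) + (20,1)
step 4: (435, 22)  from 2·(178,9) + (79,4)
…
step 7: (2709, 137)  from 2·(1048,53) + (613,31)
…
step 9: (107747, 5449)  from 2·(52519,2656) + (2709,137)
step 10: (160266, 8105)  from 1·(107747,5449) + (52519,2656)
step 11: (268013, 13554)  from 1·(160266,8105) + (107747,5449)
…
step 14: (5678083, 287153)  from 3·(1660597,83980) + (696292,35213)
step 15: (7338680, 371133)  from 1·(5678083,287153) + (1660597,83980)
(x₁, y₁) = (7338680, 371133);  7338680² − 391·371133² = 1 ✓

7338680 371133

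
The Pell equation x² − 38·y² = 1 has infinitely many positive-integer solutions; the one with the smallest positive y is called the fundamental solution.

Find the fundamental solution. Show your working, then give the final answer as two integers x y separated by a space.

37 6

√38 = [6; 6,12, …], period ℓ=2 (even) → k=1
i=0: a=6 ⇒ p=6, q=1
i=1: a=6 ⇒ p=37, q=6
(x₁, y₁) = (37, 6);  37² − 38·6² = 1 ✓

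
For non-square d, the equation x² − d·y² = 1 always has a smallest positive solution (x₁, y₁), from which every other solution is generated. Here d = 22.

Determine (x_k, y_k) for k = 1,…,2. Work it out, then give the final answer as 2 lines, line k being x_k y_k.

√22 = [4; 1,2,4,2,1,8, …], period ℓ=6 (even) → k=5
step 0: (4, 1)  from 4·(1,0) + (0,1)
…
step 4: (136, 29)  from 2·(61,13) + (14,3)
step 5: (197, 42)  from 1·(136,29) + (61,13)
→ (197, 42).  Check: 197²=38809, 22·42²=38808, difference 1.
(197+42√22)^2 = 77617 + 16548√22

197 42
77617 16548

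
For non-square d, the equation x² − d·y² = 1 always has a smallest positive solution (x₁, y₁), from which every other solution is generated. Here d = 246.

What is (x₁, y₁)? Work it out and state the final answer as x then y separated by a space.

√246 → a₀=15, period (1,2,5,1,14,1,5,2,1,30); ℓ=10 even so k=9
k=0  a_k=15  p_k/q_k = 15/1
…
k=2  a_k=2  p_k/q_k = 47/3
k=3  a_k=5  p_k/q_k = 251/16
…
k=7  a_k=5  p_k/q_k = 28028/1787
k=8  a_k=2  p_k/q_k = 60777/3875
k=9  a_k=1  p_k/q_k = 88805/5662
→ (88805, 5662).  Check: 88805²=7886328025, 246·5662²=7886328024, difference 1.

88805 5662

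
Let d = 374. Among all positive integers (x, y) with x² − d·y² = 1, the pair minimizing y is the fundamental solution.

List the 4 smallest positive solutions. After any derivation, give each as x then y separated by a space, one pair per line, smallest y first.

[19; 2,1,18,1,2,38] for √374; ℓ=6 ⇒ convergent index 5
step 0: (19, 1)  from 19·(1,0) + (0,1)
step 1: (39, 2)  from 2·(19,1) + (1,0)
…
step 3: (1083, 56)  from 18·(58,3) + (39,2)
step 4: (1141, 59)  from 1·(1083,56) + (58,3)
step 5: (3365, 174)  from 2·(1141,59) + (1083,56)
fundamental: x₁=3365, y₁=174  (since 11323225 − 374·30276 = 1)
k=2:  x_2 = 3365·3365+374·174·174 = 22646449,  y_2 = 3365·174+174·3365 = 1171020
k=3:  x_3 = 3365·22646449+374·174·1171020 = 152410598405,  y_3 = 3365·1171020+174·22646449 = 7880964426
k=4:  x_4 = 3365·152410598405+374·174·7880964426 = 1025723304619201,  y_4 = 3365·7880964426+174·152410598405 = 53038889415960

3365 174
22646449 1171020
152410598405 7880964426
1025723304619201 53038889415960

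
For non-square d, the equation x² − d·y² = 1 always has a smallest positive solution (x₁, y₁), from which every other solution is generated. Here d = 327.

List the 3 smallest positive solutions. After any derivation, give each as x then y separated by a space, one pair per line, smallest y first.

√327 → a₀=18, period (12,36); ℓ=2 even so k=1
i=0: a=18 ⇒ p=18, q=1
i=1: a=12 ⇒ p=217, q=12
(x₁, y₁) = (217, 12);  217² − 327·12² = 1 ✓
k=2:  x_2 = 217·217+327·12·12 = 94177,  y_2 = 217·12+12·217 = 5208
k=3:  x_3 = 217·94177+327·12·5208 = 40872601,  y_3 = 217·5208+12·94177 = 2260260

217 12
94177 5208
40872601 2260260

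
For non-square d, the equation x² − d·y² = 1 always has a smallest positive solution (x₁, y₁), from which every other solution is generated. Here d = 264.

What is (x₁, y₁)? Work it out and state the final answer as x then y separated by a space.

65 4

[16; 4,32] for √264; ℓ=2 ⇒ convergent index 1
i=0: a=16 ⇒ p=16, q=1
i=1: a=4 ⇒ p=65, q=4
→ (65, 4).  Check: 65²=4225, 264·4²=4224, difference 1.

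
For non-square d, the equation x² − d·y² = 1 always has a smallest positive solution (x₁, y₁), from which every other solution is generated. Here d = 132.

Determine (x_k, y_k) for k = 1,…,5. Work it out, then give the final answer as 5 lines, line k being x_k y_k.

[11; 2,22] for √132; ℓ=2 ⇒ convergent index 1
a_0=11:  p_0=11·1+0=11,  q_0=11·0+1=1
a_1=2:  p_1=2·11+1=23,  q_1=2·1+0=2
(x₁, y₁) = (23, 2);  23² − 132·2² = 1 ✓
(x_2, y_2) = (23·23 + 132·2·2, 23·2 + 2·23) = (1057, 92)
(x_3, y_3) = (23·1057 + 132·2·92, 23·92 + 2·1057) = (48599, 4230)
(x_4, y_4) = (23·48599 + 132·2·4230, 23·4230 + 2·48599) = (2234497, 194488)
(x_5, y_5) = (23·2234497 + 132·2·194488, 23·194488 + 2·2234497) = (102738263, 8942218)

23 2
1057 92
48599 4230
2234497 194488
102738263 8942218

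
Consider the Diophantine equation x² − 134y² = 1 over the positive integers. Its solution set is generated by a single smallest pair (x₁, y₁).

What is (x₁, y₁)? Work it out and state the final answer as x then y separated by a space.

√134 = [11; 1,1,2,1,3,…,1,1,22, …], period ℓ=14 (even) → k=13
step 0: (11, 1)  from 11·(1,0) + (0,1)
…
step 3: (58, 5)  from 2·(23,2) + (12,1)
…
step 8: (4503, 389)  from 1·(4121,356) + (382,33)
step 9: (17630, 1523)  from 3·(4503,389) + (4121,356)
…
step 12: (84029, 7259)  from 1·(61896,5347) + (22133,1912)
step 13: (145925, 12606)  from 1·(84029,7259) + (61896,5347)
→ (145925, 12606).  Check: 145925²=21294105625, 134·12606²=21294105624, difference 1.

145925 12606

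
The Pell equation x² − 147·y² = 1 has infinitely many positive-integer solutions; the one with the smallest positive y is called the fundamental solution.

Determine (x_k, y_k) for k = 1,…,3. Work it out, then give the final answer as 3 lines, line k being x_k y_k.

√147 → a₀=12, period (8,24); ℓ=2 even so k=1
i=0: a=12 ⇒ p=12, q=1
i=1: a=8 ⇒ p=97, q=8
(x₁, y₁) = (97, 8);  97² − 147·8² = 1 ✓
(97+8√147)^2 = 18817 + 1552√147
(97+8√147)^3 = 3650401 + 301080√147

97 8
18817 1552
3650401 301080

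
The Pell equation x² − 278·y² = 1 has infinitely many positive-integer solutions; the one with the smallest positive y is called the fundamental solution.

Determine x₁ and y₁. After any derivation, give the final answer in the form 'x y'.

√278 → a₀=16, period (1,2,16,2,1,32); ℓ=6 even so k=5
i=0: a=16 ⇒ p=16, q=1
…
i=2: a=2 ⇒ p=50, q=3
…
i=4: a=2 ⇒ p=1684, q=101
i=5: a=1 ⇒ p=2501, q=150
fundamental: x₁=2501, y₁=150  (since 6255001 − 278·22500 = 1)

2501 150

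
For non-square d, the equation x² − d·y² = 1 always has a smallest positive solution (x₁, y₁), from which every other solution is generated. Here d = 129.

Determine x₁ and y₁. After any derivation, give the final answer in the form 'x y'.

16855 1484

[11; 2,1,3,1,6,1,3,1,2,22] for √129; ℓ=10 ⇒ convergent index 9
a_0=11:  p_0=11·1+0=11,  q_0=11·0+1=1
a_1=2:  p_1=2·11+1=23,  q_1=2·1+0=2
a_2=1:  p_2=1·23+11=34,  q_2=1·2+1=3
…
a_4=1:  p_4=1·125+34=159,  q_4=1·11+3=14
a_5=6:  p_5=6·159+125=1079,  q_5=6·14+11=95
…
a_8=1:  p_8=1·4793+1238=6031,  q_8=1·422+109=531
a_9=2:  p_9=2·6031+4793=16855,  q_9=2·531+422=1484
(x₁, y₁) = (16855, 1484);  16855² − 129·1484² = 1 ✓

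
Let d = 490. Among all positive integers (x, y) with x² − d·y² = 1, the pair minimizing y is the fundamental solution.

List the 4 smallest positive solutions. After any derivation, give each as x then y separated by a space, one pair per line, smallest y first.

[22; 7,2,1,4,4,4,1,2,7,44] for √490; ℓ=10 ⇒ convergent index 9
i=0: a=22 ⇒ p=22, q=1
i=1: a=7 ⇒ p=155, q=7
i=2: a=2 ⇒ p=332, q=15
i=3: a=1 ⇒ p=487, q=22
…
i=8: a=2 ⇒ p=141338, q=6385
i=9: a=7 ⇒ p=1039681, q=46968
(x₁, y₁) = (1039681, 46968);  1039681² − 490·46968² = 1 ✓
k=2:  x_2 = 1039681·1039681+490·46968·46968 = 2161873163521,  y_2 = 1039681·46968+46968·1039681 = 97663474416
k=3:  x_3 = 1039681·2161873163521+490·46968·97663474416 = 4495316905044313921,  y_3 = 1039681·97663474416+46968·2161873163521 = 203077717488555624
k=4:  x_4 = 1039681·4495316905044313921+490·46968·203077717488555624 = 9347391150304592810234881,  y_4 = 1039681·203077717488555624+46968·4495316905044313921 = 422272088792340335957472

1039681 46968
2161873163521 97663474416
4495316905044313921 203077717488555624
9347391150304592810234881 422272088792340335957472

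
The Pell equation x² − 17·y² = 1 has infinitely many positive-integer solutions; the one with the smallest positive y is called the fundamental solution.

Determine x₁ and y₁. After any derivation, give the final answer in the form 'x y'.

√17 → a₀=4, period (8); ℓ=1 odd so k=1
k=0  a_k=4  p_k/q_k = 4/1
k=1  a_k=8  p_k/q_k = 33/8
fundamental: x₁=33, y₁=8  (since 1089 − 17·64 = 1)

33 8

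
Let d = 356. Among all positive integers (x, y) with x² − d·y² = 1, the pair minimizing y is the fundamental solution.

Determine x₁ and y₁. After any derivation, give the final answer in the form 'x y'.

500001 26500

√356 → a₀=18, period (1,6,1,1,2,…,6,1,36); ℓ=14 even so k=13
k=0  a_k=18  p_k/q_k = 18/1
…
k=2  a_k=6  p_k/q_k = 132/7
…
k=4  a_k=1  p_k/q_k = 283/15
k=5  a_k=2  p_k/q_k = 717/38
…
k=11  a_k=1  p_k/q_k = 66019/3499
k=12  a_k=6  p_k/q_k = 433982/23001
k=13  a_k=1  p_k/q_k = 500001/26500
fundamental: x₁=500001, y₁=26500  (since 250001000001 − 356·702250000 = 1)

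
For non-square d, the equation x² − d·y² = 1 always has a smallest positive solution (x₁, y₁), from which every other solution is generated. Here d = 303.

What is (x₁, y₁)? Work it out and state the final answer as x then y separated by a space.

2524 145

d=303: √d = [17; 2,2,5,2,2,34] (ℓ=6, even), read p_5/q_5
k=0  a_k=17  p_k/q_k = 17/1
k=1  a_k=2  p_k/q_k = 35/2
k=2  a_k=2  p_k/q_k = 87/5
…
k=4  a_k=2  p_k/q_k = 1027/59
k=5  a_k=2  p_k/q_k = 2524/145
fundamental: x₁=2524, y₁=145  (since 6370576 − 303·21025 = 1)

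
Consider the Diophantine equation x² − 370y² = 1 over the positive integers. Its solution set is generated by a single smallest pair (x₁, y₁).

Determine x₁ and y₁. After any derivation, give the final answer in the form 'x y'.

213859 11118

d=370: √d = [19; 4,4,38] (ℓ=3, odd), read p_5/q_5
k=0  a_k=19  p_k/q_k = 19/1
…
k=2  a_k=4  p_k/q_k = 327/17
k=3  a_k=38  p_k/q_k = 12503/650
k=4  a_k=4  p_k/q_k = 50339/2617
k=5  a_k=4  p_k/q_k = 213859/11118
→ (213859, 11118).  Check: 213859²=45735671881, 370·11118²=45735671880, difference 1.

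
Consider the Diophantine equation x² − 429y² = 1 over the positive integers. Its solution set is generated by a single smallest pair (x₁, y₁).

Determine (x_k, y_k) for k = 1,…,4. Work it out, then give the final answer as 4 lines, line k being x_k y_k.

[20; 1,2,2,9,1,12,1,9,2,2,1,40] for √429; ℓ=12 ⇒ convergent index 11
a_0=20:  p_0=20·1+0=20,  q_0=20·0+1=1
a_1=1:  p_1=1·20+1=21,  q_1=1·1+0=1
a_2=2:  p_2=2·21+20=62,  q_2=2·1+1=3
a_3=2:  p_3=2·62+21=145,  q_3=2·3+1=7
a_4=9:  p_4=9·145+62=1367,  q_4=9·7+3=66
a_5=1:  p_5=1·1367+145=1512,  q_5=1·66+7=73
a_6=12:  p_6=12·1512+1367=19511,  q_6=12·73+66=942
…
a_8=9:  p_8=9·21023+19511=208718,  q_8=9·1015+942=10077
a_9=2:  p_9=2·208718+21023=438459,  q_9=2·10077+1015=21169
a_10=2:  p_10=2·438459+208718=1085636,  q_10=2·21169+10077=52415
a_11=1:  p_11=1·1085636+438459=1524095,  q_11=1·52415+21169=73584
fundamental: x₁=1524095, y₁=73584  (since 2322865569025 − 429·5414605056 = 1)
(x_2, y_2) = (1524095·1524095 + 429·73584·73584, 1524095·73584 + 73584·1524095) = (4645731138049, 224298012960)
(x_3, y_3) = (1524095·4645731138049 + 429·73584·224298012960, 1524095·224298012960 + 73584·4645731138049) = (14161071197688057215, 683702960124468816)
(x_4, y_4) = (1524095·14161071197688057215 + 429·73584·683702960124468816, 1524095·683702960124468816 + 73584·14161071197688057215) = (43165635614076113391052801, 2084056526021580302230080)

1524095 73584
4645731138049 224298012960
14161071197688057215 683702960124468816
43165635614076113391052801 2084056526021580302230080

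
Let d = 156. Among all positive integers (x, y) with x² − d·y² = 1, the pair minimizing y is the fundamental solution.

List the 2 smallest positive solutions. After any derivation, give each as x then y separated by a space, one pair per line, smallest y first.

√156 → a₀=12, period (2,24); ℓ=2 even so k=1
k=0  a_k=12  p_k/q_k = 12/1
k=1  a_k=2  p_k/q_k = 25/2
→ (25, 2).  Check: 25²=625, 156·2²=624, difference 1.
k=2:  x_2 = 25·25+156·2·2 = 1249,  y_2 = 25·2+2·25 = 100

25 2
1249 100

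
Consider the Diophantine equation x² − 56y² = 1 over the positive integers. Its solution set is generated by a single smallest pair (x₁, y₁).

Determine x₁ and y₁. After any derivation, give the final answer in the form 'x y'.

15 2

[7; 2,14] for √56; ℓ=2 ⇒ convergent index 1
a_0=7:  p_0=7·1+0=7,  q_0=7·0+1=1
a_1=2:  p_1=2·7+1=15,  q_1=2·1+0=2
fundamental: x₁=15, y₁=2  (since 225 − 56·4 = 1)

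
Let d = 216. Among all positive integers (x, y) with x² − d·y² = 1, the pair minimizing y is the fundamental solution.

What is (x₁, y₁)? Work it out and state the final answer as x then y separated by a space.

485 33

√216 = [14; 1,2,3,2,1,28, …], period ℓ=6 (even) → k=5
i=0: a=14 ⇒ p=14, q=1
i=1: a=1 ⇒ p=15, q=1
…
i=4: a=2 ⇒ p=338, q=23
i=5: a=1 ⇒ p=485, q=33
→ (485, 33).  Check: 485²=235225, 216·33²=235224, difference 1.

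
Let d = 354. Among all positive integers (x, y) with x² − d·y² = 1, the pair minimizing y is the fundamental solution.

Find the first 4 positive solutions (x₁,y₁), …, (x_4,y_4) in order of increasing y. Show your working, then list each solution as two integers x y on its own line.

258065 13716
133195088449 7079239080
68745981000924305 3653807666346684
35481863173873866451201 1885839750824434773840

[18; 1,4,2,2,18,2,2,4,1,36] for √354; ℓ=10 ⇒ convergent index 9
k=0  a_k=18  p_k/q_k = 18/1
k=1  a_k=1  p_k/q_k = 19/1
k=2  a_k=4  p_k/q_k = 94/5
…
k=4  a_k=2  p_k/q_k = 508/27
k=5  a_k=18  p_k/q_k = 9351/497
k=6  a_k=2  p_k/q_k = 19210/1021
k=7  a_k=2  p_k/q_k = 47771/2539
k=8  a_k=4  p_k/q_k = 210294/11177
k=9  a_k=1  p_k/q_k = 258065/13716
fundamental: x₁=258065, y₁=13716  (since 66597544225 − 354·188128656 = 1)
(x_2, y_2) = (258065·258065 + 354·13716·13716, 258065·13716 + 13716·258065) = (133195088449, 7079239080)
(x_3, y_3) = (258065·133195088449 + 354·13716·7079239080, 258065·7079239080 + 13716·133195088449) = (68745981000924305, 3653807666346684)
(x_4, y_4) = (258065·68745981000924305 + 354·13716·3653807666346684, 258065·3653807666346684 + 13716·68745981000924305) = (35481863173873866451201, 1885839750824434773840)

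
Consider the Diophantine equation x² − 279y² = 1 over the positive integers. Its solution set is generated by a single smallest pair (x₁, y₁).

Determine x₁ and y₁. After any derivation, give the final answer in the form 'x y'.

√279 = [16; 1,2,2,1,2,2,1,32, …], period ℓ=8 (even) → k=7
k=0  a_k=16  p_k/q_k = 16/1
…
k=4  a_k=1  p_k/q_k = 167/10
k=5  a_k=2  p_k/q_k = 451/27
k=6  a_k=2  p_k/q_k = 1069/64
k=7  a_k=1  p_k/q_k = 1520/91
(x₁, y₁) = (1520, 91);  1520² − 279·91² = 1 ✓

1520 91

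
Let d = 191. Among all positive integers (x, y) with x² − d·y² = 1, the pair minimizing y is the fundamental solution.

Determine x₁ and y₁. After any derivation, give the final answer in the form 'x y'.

√191 = [13; 1,4,1,1,3,…,4,1,26, …], period ℓ=16 (even) → k=15
k=0  a_k=13  p_k/q_k = 13/1
…
k=2  a_k=4  p_k/q_k = 69/5
k=3  a_k=1  p_k/q_k = 83/6
k=4  a_k=1  p_k/q_k = 152/11
k=5  a_k=3  p_k/q_k = 539/39
…
k=7  a_k=2  p_k/q_k = 2999/217
…
k=10  a_k=2  p_k/q_k = 207083/14984
k=11  a_k=3  p_k/q_k = 704682/50989
…
k=13  a_k=1  p_k/q_k = 1616447/116962
k=14  a_k=4  p_k/q_k = 7377553/533821
k=15  a_k=1  p_k/q_k = 8994000/650783
fundamental: x₁=8994000, y₁=650783  (since 80892036000000 − 191·423518513089 = 1)

8994000 650783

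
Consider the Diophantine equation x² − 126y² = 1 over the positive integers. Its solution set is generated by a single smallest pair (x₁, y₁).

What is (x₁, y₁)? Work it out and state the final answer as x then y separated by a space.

[11; 4,2,4,22] for √126; ℓ=4 ⇒ convergent index 3
a_0=11:  p_0=11·1+0=11,  q_0=11·0+1=1
…
a_2=2:  p_2=2·45+11=101,  q_2=2·4+1=9
a_3=4:  p_3=4·101+45=449,  q_3=4·9+4=40
(x₁, y₁) = (449, 40);  449² − 126·40² = 1 ✓

449 40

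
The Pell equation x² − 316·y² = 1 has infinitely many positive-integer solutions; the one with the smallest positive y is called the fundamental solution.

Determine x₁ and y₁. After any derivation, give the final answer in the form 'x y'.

[17; 1,3,2,8,2,3,1,34] for √316; ℓ=8 ⇒ convergent index 7
i=0: a=17 ⇒ p=17, q=1
i=1: a=1 ⇒ p=18, q=1
…
i=3: a=2 ⇒ p=160, q=9
i=4: a=8 ⇒ p=1351, q=76
i=5: a=2 ⇒ p=2862, q=161
i=6: a=3 ⇒ p=9937, q=559
i=7: a=1 ⇒ p=12799, q=720
fundamental: x₁=12799, y₁=720  (since 163814401 − 316·518400 = 1)

12799 720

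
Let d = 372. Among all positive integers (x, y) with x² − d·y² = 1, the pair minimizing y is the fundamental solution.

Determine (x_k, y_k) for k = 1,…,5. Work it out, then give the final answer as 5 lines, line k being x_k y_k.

12151 630
295293601 15310260
7176225079351 372069937890
174396621583094401 9042043615292520
4238186690536135053751 219739743566768883150

[19; 3,2,12,2,3,38] for √372; ℓ=6 ⇒ convergent index 5
step 0: (19, 1)  from 19·(1,0) + (0,1)
step 1: (58, 3)  from 3·(19,1) + (1,0)
…
step 4: (3491, 181)  from 2·(1678,87) + (135,7)
step 5: (12151, 630)  from 3·(3491,181) + (1678,87)
fundamental: x₁=12151, y₁=630  (since 147646801 − 372·396900 = 1)
k=2:  x_2 = 12151·12151+372·630·630 = 295293601,  y_2 = 12151·630+630·12151 = 15310260
k=3:  x_3 = 12151·295293601+372·630·15310260 = 7176225079351,  y_3 = 12151·15310260+630·295293601 = 372069937890
k=4:  x_4 = 12151·7176225079351+372·630·372069937890 = 174396621583094401,  y_4 = 12151·372069937890+630·7176225079351 = 9042043615292520
k=5:  x_5 = 12151·174396621583094401+372·630·9042043615292520 = 4238186690536135053751,  y_5 = 12151·9042043615292520+630·174396621583094401 = 219739743566768883150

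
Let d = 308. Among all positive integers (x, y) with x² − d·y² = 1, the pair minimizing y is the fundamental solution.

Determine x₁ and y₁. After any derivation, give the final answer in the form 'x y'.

d=308: √d = [17; 1,1,4,1,1,34] (ℓ=6, even), read p_5/q_5
k=0  a_k=17  p_k/q_k = 17/1
k=1  a_k=1  p_k/q_k = 18/1
k=2  a_k=1  p_k/q_k = 35/2
…
k=4  a_k=1  p_k/q_k = 193/11
k=5  a_k=1  p_k/q_k = 351/20
→ (351, 20).  Check: 351²=123201, 308·20²=123200, difference 1.

351 20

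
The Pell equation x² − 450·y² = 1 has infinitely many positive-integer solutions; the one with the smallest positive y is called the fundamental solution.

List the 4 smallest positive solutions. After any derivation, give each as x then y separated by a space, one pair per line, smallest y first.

19601 924
768398401 36222648
30122754096401 1420000245972
1180872205318713601 55666849606371696

√450 → a₀=21, period (4,1,2,4,2,1,4,42); ℓ=8 even so k=7
a_0=21:  p_0=21·1+0=21,  q_0=21·0+1=1
a_1=4:  p_1=4·21+1=85,  q_1=4·1+0=4
…
a_4=4:  p_4=4·297+106=1294,  q_4=4·14+5=61
a_5=2:  p_5=2·1294+297=2885,  q_5=2·61+14=136
a_6=1:  p_6=1·2885+1294=4179,  q_6=1·136+61=197
a_7=4:  p_7=4·4179+2885=19601,  q_7=4·197+136=924
→ (19601, 924).  Check: 19601²=384199201, 450·924²=384199200, difference 1.
(x_2, y_2) = (19601·19601 + 450·924·924, 19601·924 + 924·19601) = (768398401, 36222648)
(x_3, y_3) = (19601·768398401 + 450·924·36222648, 19601·36222648 + 924·768398401) = (30122754096401, 1420000245972)
(x_4, y_4) = (19601·30122754096401 + 450·924·1420000245972, 19601·1420000245972 + 924·30122754096401) = (1180872205318713601, 55666849606371696)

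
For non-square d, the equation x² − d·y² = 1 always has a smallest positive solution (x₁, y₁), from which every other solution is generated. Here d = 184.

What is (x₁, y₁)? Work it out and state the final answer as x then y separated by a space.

24335 1794

d=184: √d = [13; 1,1,3,2,1,2,1,2,3,1,1,26] (ℓ=12, even), read p_11/q_11
step 0: (13, 1)  from 13·(1,0) + (0,1)
…
step 5: (312, 23)  from 1·(217,16) + (95,7)
step 6: (841, 62)  from 2·(312,23) + (217,16)
…
step 10: (13741, 1013)  from 1·(10594,781) + (3147,232)
step 11: (24335, 1794)  from 1·(13741,1013) + (10594,781)
fundamental: x₁=24335, y₁=1794  (since 592192225 − 184·3218436 = 1)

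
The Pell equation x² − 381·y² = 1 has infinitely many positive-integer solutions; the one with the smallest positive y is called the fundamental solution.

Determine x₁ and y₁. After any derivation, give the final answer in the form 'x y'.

√381 → a₀=19, period (1,1,12,1,1,38); ℓ=6 even so k=5
k=0  a_k=19  p_k/q_k = 19/1
…
k=2  a_k=1  p_k/q_k = 39/2
…
k=4  a_k=1  p_k/q_k = 527/27
k=5  a_k=1  p_k/q_k = 1015/52
fundamental: x₁=1015, y₁=52  (since 1030225 − 381·2704 = 1)

1015 52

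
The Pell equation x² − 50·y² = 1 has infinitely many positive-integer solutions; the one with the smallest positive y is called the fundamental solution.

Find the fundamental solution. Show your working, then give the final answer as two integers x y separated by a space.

99 14

√50 → a₀=7, period (14); ℓ=1 odd so k=1
step 0: (7, 1)  from 7·(1,0) + (0,1)
step 1: (99, 14)  from 14·(7,1) + (1,0)
→ (99, 14).  Check: 99²=9801, 50·14²=9800, difference 1.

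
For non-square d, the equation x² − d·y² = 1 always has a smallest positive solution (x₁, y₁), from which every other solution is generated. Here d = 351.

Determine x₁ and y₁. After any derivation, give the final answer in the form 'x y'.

62425 3332

[18; 1,2,1,3,2,2,2,3,1,2,1,36] for √351; ℓ=12 ⇒ convergent index 11
k=0  a_k=18  p_k/q_k = 18/1
k=1  a_k=1  p_k/q_k = 19/1
k=2  a_k=2  p_k/q_k = 56/3
k=3  a_k=1  p_k/q_k = 75/4
k=4  a_k=3  p_k/q_k = 281/15
k=5  a_k=2  p_k/q_k = 637/34
…
k=7  a_k=2  p_k/q_k = 3747/200
k=8  a_k=3  p_k/q_k = 12796/683
k=9  a_k=1  p_k/q_k = 16543/883
k=10  a_k=2  p_k/q_k = 45882/2449
k=11  a_k=1  p_k/q_k = 62425/3332
→ (62425, 3332).  Check: 62425²=3896880625, 351·3332²=3896880624, difference 1.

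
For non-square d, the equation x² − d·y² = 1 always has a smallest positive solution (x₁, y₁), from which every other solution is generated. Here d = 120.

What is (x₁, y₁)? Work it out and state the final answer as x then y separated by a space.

11 1

√120 = [10; 1,20, …], period ℓ=2 (even) → k=1
step 0: (10, 1)  from 10·(1,0) + (0,1)
step 1: (11, 1)  from 1·(10,1) + (1,0)
(x₁, y₁) = (11, 1);  11² − 120·1² = 1 ✓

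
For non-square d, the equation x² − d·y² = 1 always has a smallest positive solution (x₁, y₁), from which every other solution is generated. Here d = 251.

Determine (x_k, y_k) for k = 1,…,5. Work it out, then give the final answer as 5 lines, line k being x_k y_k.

√251 = [15; 1,5,2,1,2,…,5,1,30, …], period ℓ=14 (even) → k=13
i=0: a=15 ⇒ p=15, q=1
…
i=2: a=5 ⇒ p=95, q=6
…
i=4: a=1 ⇒ p=301, q=19
…
i=7: a=15 ⇒ p=29563, q=1866
…
i=9: a=2 ⇒ p=151649, q=9572
…
i=11: a=2 ⇒ p=577033, q=36422
i=12: a=5 ⇒ p=3097857, q=195535
i=13: a=1 ⇒ p=3674890, q=231957
(x₁, y₁) = (3674890, 231957);  3674890² − 251·231957² = 1 ✓
(x_2, y_2) = (3674890·3674890 + 251·231957·231957, 3674890·231957 + 231957·3674890) = (27009633024199, 1704832919460)
(x_3, y_3) = (3674890·27009633024199 + 251·231957·1704832919460, 3674890·1704832919460 + 231957·27009633024199) = (198514860608593651330, 12530146894788486843)
(x_4, y_4) = (3674890·198514860608593651330 + 251·231957·12530146894788486843, 3674890·12530146894788486843 + 231957·198514860608593651330) = (1459040552203802437039183201, 92093823044376819996025080)
(x_5, y_5) = (3674890·1459040552203802437039183201 + 251·231957·92093823044376819996025080, 3674890·92093823044376819996025080 + 231957·1459040552203802437039183201) = (10723627069776264560841239313394450, 676869338735087333923490423995557)

3674890 231957
27009633024199 1704832919460
198514860608593651330 12530146894788486843
1459040552203802437039183201 92093823044376819996025080
10723627069776264560841239313394450 676869338735087333923490423995557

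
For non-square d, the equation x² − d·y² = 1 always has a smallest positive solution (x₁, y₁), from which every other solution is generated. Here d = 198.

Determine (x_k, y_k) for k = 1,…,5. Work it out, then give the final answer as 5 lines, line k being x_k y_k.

197 14
77617 5516
30580901 2173290
12048797377 856270744
4747195585637 337368499846

d=198: √d = [14; 14,28] (ℓ=2, even), read p_1/q_1
a_0=14:  p_0=14·1+0=14,  q_0=14·0+1=1
a_1=14:  p_1=14·14+1=197,  q_1=14·1+0=14
→ (197, 14).  Check: 197²=38809, 198·14²=38808, difference 1.
n=2: (197,14)∘(197,14) = (197·197+198·14·14, 197·14+14·197) = (77617,5516)
n=3: (77617,5516)∘(197,14) = (197·77617+198·14·5516, 197·5516+14·77617) = (30580901,2173290)
n=4: (30580901,2173290)∘(197,14) = (197·30580901+198·14·2173290, 197·2173290+14·30580901) = (12048797377,856270744)
n=5: (12048797377,856270744)∘(197,14) = (197·12048797377+198·14·856270744, 197·856270744+14·12048797377) = (4747195585637,337368499846)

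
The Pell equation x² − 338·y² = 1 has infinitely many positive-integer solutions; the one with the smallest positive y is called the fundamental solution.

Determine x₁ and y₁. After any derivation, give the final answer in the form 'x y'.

√338 → a₀=18, period (2,1,1,2,36); ℓ=5 odd so k=9
a_0=18:  p_0=18·1+0=18,  q_0=18·0+1=1
…
a_2=1:  p_2=1·37+18=55,  q_2=1·2+1=3
a_3=1:  p_3=1·55+37=92,  q_3=1·3+2=5
…
a_6=2:  p_6=2·8696+239=17631,  q_6=2·473+13=959
…
a_8=1:  p_8=1·26327+17631=43958,  q_8=1·1432+959=2391
a_9=2:  p_9=2·43958+26327=114243,  q_9=2·2391+1432=6214
→ (114243, 6214).  Check: 114243²=13051463049, 338·6214²=13051463048, difference 1.

114243 6214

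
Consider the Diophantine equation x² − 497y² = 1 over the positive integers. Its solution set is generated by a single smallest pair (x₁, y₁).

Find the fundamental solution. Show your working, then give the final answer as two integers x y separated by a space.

√497 → a₀=22, period (3,2,2,5,6,5,2,2,3,44); ℓ=10 even so k=9
step 0: (22, 1)  from 22·(1,0) + (0,1)
step 1: (67, 3)  from 3·(22,1) + (1,0)
step 2: (156, 7)  from 2·(67,3) + (22,1)
step 3: (379, 17)  from 2·(156,7) + (67,3)
step 4: (2051, 92)  from 5·(379,17) + (156,7)
step 5: (12685, 569)  from 6·(2051,92) + (379,17)
step 6: (65476, 2937)  from 5·(12685,569) + (2051,92)
step 7: (143637, 6443)  from 2·(65476,2937) + (12685,569)
step 8: (352750, 15823)  from 2·(143637,6443) + (65476,2937)
step 9: (1201887, 53912)  from 3·(352750,15823) + (143637,6443)
→ (1201887, 53912).  Check: 1201887²=1444532360769, 497·53912²=1444532360768, difference 1.

1201887 53912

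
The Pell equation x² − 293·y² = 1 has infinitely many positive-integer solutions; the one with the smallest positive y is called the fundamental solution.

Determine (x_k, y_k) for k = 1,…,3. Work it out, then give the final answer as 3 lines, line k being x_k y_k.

12320649 719780
303596783562401 17736313474440
7481018815602612315849 437045785745090703340

√293 → a₀=17, period (8,1,1,8,34); ℓ=5 odd so k=9
k=0  a_k=17  p_k/q_k = 17/1
…
k=2  a_k=1  p_k/q_k = 154/9
k=3  a_k=1  p_k/q_k = 291/17
k=4  a_k=8  p_k/q_k = 2482/145
…
k=6  a_k=8  p_k/q_k = 679914/39721
…
k=8  a_k=1  p_k/q_k = 1444507/84389
k=9  a_k=8  p_k/q_k = 12320649/719780
(x₁, y₁) = (12320649, 719780);  12320649² − 293·719780² = 1 ✓
(12320649+719780√293)^2 = 303596783562401 + 17736313474440√293
(12320649+719780√293)^3 = 7481018815602612315849 + 437045785745090703340√293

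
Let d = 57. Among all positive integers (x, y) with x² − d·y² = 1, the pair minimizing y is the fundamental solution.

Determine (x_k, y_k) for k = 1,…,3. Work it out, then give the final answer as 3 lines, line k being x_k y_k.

151 20
45601 6040
13771351 1824060

[7; 1,1,4,1,1,14] for √57; ℓ=6 ⇒ convergent index 5
a_0=7:  p_0=7·1+0=7,  q_0=7·0+1=1
…
a_2=1:  p_2=1·8+7=15,  q_2=1·1+1=2
a_3=4:  p_3=4·15+8=68,  q_3=4·2+1=9
a_4=1:  p_4=1·68+15=83,  q_4=1·9+2=11
a_5=1:  p_5=1·83+68=151,  q_5=1·11+9=20
→ (151, 20).  Check: 151²=22801, 57·20²=22800, difference 1.
(x_2, y_2) = (151·151 + 57·20·20, 151·20 + 20·151) = (45601, 6040)
(x_3, y_3) = (151·45601 + 57·20·6040, 151·6040 + 20·45601) = (13771351, 1824060)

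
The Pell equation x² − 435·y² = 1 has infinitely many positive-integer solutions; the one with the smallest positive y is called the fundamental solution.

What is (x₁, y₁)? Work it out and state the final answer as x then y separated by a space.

d=435: √d = [20; 1,5,1,40] (ℓ=4, even), read p_3/q_3
a_0=20:  p_0=20·1+0=20,  q_0=20·0+1=1
…
a_2=5:  p_2=5·21+20=125,  q_2=5·1+1=6
a_3=1:  p_3=1·125+21=146,  q_3=1·6+1=7
fundamental: x₁=146, y₁=7  (since 21316 − 435·49 = 1)

146 7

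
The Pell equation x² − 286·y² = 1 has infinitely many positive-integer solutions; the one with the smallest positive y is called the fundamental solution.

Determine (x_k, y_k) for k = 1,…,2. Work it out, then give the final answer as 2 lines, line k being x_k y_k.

[16; 1,10,3,3,2,3,3,10,1,32] for √286; ℓ=10 ⇒ convergent index 9
i=0: a=16 ⇒ p=16, q=1
…
i=3: a=3 ⇒ p=575, q=34
i=4: a=3 ⇒ p=1911, q=113
i=5: a=2 ⇒ p=4397, q=260
…
i=8: a=10 ⇒ p=512132, q=30283
i=9: a=1 ⇒ p=561835, q=33222
(x₁, y₁) = (561835, 33222);  561835² − 286·33222² = 1 ✓
(561835+33222√286)^2 = 631317134449 + 37330564740√286

561835 33222
631317134449 37330564740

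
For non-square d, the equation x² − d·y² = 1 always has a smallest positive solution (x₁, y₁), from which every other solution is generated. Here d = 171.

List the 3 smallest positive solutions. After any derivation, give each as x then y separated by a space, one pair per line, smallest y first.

d=171: √d = [13; 13,26] (ℓ=2, even), read p_1/q_1
k=0  a_k=13  p_k/q_k = 13/1
k=1  a_k=13  p_k/q_k = 170/13
fundamental: x₁=170, y₁=13  (since 28900 − 171·169 = 1)
(170+13√171)^2 = 57799 + 4420√171
(170+13√171)^3 = 19651490 + 1502787√171

170 13
57799 4420
19651490 1502787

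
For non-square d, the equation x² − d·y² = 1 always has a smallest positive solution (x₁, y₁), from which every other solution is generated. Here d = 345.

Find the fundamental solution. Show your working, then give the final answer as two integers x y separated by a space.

d=345: √d = [18; 1,1,2,1,6,1,2,1,1,36] (ℓ=10, even), read p_9/q_9
step 0: (18, 1)  from 18·(1,0) + (0,1)
step 1: (19, 1)  from 1·(18,1) + (1,0)
…
step 3: (93, 5)  from 2·(37,2) + (19,1)
step 4: (130, 7)  from 1·(93,5) + (37,2)
step 5: (873, 47)  from 6·(130,7) + (93,5)
step 6: (1003, 54)  from 1·(873,47) + (130,7)
step 7: (2879, 155)  from 2·(1003,54) + (873,47)
step 8: (3882, 209)  from 1·(2879,155) + (1003,54)
step 9: (6761, 364)  from 1·(3882,209) + (2879,155)
fundamental: x₁=6761, y₁=364  (since 45711121 − 345·132496 = 1)

6761 364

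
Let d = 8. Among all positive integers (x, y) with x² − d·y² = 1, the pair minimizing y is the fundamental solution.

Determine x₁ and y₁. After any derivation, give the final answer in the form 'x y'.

d=8: √d = [2; 1,4] (ℓ=2, even), read p_1/q_1
i=0: a=2 ⇒ p=2, q=1
i=1: a=1 ⇒ p=3, q=1
→ (3, 1).  Check: 3²=9, 8·1²=8, difference 1.

3 1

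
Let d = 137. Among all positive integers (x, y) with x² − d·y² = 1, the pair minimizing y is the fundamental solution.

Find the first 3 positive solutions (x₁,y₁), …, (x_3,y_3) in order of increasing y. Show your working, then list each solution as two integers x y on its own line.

[11; 1,2,2,1,1,2,2,1,22] for √137; ℓ=9 ⇒ convergent index 17
step 0: (11, 1)  from 11·(1,0) + (0,1)
…
step 3: (82, 7)  from 2·(35,3) + (12,1)
step 4: (117, 10)  from 1·(82,7) + (35,3)
step 5: (199, 17)  from 1·(117,10) + (82,7)
…
step 11: (122279, 10447)  from 2·(41341,3532) + (39597,3383)
step 12: (285899, 24426)  from 2·(122279,10447) + (41341,3532)
…
step 14: (694077, 59299)  from 1·(408178,34873) + (285899,24426)
step 15: (1796332, 153471)  from 2·(694077,59299) + (408178,34873)
step 16: (4286741, 366241)  from 2·(1796332,153471) + (694077,59299)
step 17: (6083073, 519712)  from 1·(4286741,366241) + (1796332,153471)
fundamental: x₁=6083073, y₁=519712  (since 37003777123329 − 137·270100562944 = 1)
n=2: (6083073,519712)∘(6083073,519712) = (6083073·6083073+137·519712·519712, 6083073·519712+519712·6083073) = (74007554246657,6322892069952)
n=3: (74007554246657,6322892069952)∘(6083073,519712) = (6083073·74007554246657+137·519712·6322892069952, 6083073·6322892069952+519712·74007554246657) = (900386710067742990849,76925228065277725280)

6083073 519712
74007554246657 6322892069952
900386710067742990849 76925228065277725280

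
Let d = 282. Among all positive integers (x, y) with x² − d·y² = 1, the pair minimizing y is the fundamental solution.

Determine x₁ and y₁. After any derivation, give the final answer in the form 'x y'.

√282 → a₀=16, period (1,3,1,4,1,3,1,32); ℓ=8 even so k=7
i=0: a=16 ⇒ p=16, q=1
i=1: a=1 ⇒ p=17, q=1
…
i=3: a=1 ⇒ p=84, q=5
i=4: a=4 ⇒ p=403, q=24
i=5: a=1 ⇒ p=487, q=29
i=6: a=3 ⇒ p=1864, q=111
i=7: a=1 ⇒ p=2351, q=140
fundamental: x₁=2351, y₁=140  (since 5527201 − 282·19600 = 1)

2351 140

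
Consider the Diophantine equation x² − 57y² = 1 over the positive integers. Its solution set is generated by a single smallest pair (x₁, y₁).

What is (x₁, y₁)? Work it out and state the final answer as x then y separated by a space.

√57 = [7; 1,1,4,1,1,14, …], period ℓ=6 (even) → k=5
k=0  a_k=7  p_k/q_k = 7/1
…
k=2  a_k=1  p_k/q_k = 15/2
k=3  a_k=4  p_k/q_k = 68/9
k=4  a_k=1  p_k/q_k = 83/11
k=5  a_k=1  p_k/q_k = 151/20
(x₁, y₁) = (151, 20);  151² − 57·20² = 1 ✓

151 20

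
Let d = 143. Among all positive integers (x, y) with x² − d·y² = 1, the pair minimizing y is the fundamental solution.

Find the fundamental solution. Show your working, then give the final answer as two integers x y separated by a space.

12 1

√143 → a₀=11, period (1,22); ℓ=2 even so k=1
i=0: a=11 ⇒ p=11, q=1
i=1: a=1 ⇒ p=12, q=1
fundamental: x₁=12, y₁=1  (since 144 − 143·1 = 1)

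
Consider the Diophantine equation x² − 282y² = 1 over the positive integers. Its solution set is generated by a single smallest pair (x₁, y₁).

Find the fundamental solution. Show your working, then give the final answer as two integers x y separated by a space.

d=282: √d = [16; 1,3,1,4,1,3,1,32] (ℓ=8, even), read p_7/q_7
step 0: (16, 1)  from 16·(1,0) + (0,1)
step 1: (17, 1)  from 1·(16,1) + (1,0)
…
step 5: (487, 29)  from 1·(403,24) + (84,5)
step 6: (1864, 111)  from 3·(487,29) + (403,24)
step 7: (2351, 140)  from 1·(1864,111) + (487,29)
fundamental: x₁=2351, y₁=140  (since 5527201 − 282·19600 = 1)

2351 140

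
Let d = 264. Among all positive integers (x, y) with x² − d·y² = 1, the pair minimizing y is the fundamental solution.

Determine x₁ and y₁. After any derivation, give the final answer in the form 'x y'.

65 4

√264 = [16; 4,32, …], period ℓ=2 (even) → k=1
i=0: a=16 ⇒ p=16, q=1
i=1: a=4 ⇒ p=65, q=4
→ (65, 4).  Check: 65²=4225, 264·4²=4224, difference 1.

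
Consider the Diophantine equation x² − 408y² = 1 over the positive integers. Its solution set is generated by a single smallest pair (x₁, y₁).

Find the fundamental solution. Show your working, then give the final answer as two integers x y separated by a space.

[20; 5,40] for √408; ℓ=2 ⇒ convergent index 1
k=0  a_k=20  p_k/q_k = 20/1
k=1  a_k=5  p_k/q_k = 101/5
→ (101, 5).  Check: 101²=10201, 408·5²=10200, difference 1.

101 5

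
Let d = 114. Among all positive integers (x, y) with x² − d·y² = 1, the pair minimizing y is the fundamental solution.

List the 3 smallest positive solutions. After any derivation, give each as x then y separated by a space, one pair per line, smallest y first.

[10; 1,2,10,2,1,20] for √114; ℓ=6 ⇒ convergent index 5
step 0: (10, 1)  from 10·(1,0) + (0,1)
step 1: (11, 1)  from 1·(10,1) + (1,0)
…
step 4: (694, 65)  from 2·(331,31) + (32,3)
step 5: (1025, 96)  from 1·(694,65) + (331,31)
fundamental: x₁=1025, y₁=96  (since 1050625 − 114·9216 = 1)
k=2:  x_2 = 1025·1025+114·96·96 = 2101249,  y_2 = 1025·96+96·1025 = 196800
k=3:  x_3 = 1025·2101249+114·96·196800 = 4307559425,  y_3 = 1025·196800+96·2101249 = 403439904

1025 96
2101249 196800
4307559425 403439904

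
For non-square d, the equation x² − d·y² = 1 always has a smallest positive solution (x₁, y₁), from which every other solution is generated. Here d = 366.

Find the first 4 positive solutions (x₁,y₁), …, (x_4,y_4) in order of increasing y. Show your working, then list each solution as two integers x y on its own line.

d=366: √d = [19; 7,1,1,1,2,12,2,1,1,1,7,38] (ℓ=12, even), read p_11/q_11
a_0=19:  p_0=19·1+0=19,  q_0=19·0+1=1
a_1=7:  p_1=7·19+1=134,  q_1=7·1+0=7
a_2=1:  p_2=1·134+19=153,  q_2=1·7+1=8
a_3=1:  p_3=1·153+134=287,  q_3=1·8+7=15
a_4=1:  p_4=1·287+153=440,  q_4=1·15+8=23
a_5=2:  p_5=2·440+287=1167,  q_5=2·23+15=61
a_6=12:  p_6=12·1167+440=14444,  q_6=12·61+23=755
a_7=2:  p_7=2·14444+1167=30055,  q_7=2·755+61=1571
a_8=1:  p_8=1·30055+14444=44499,  q_8=1·1571+755=2326
a_9=1:  p_9=1·44499+30055=74554,  q_9=1·2326+1571=3897
a_10=1:  p_10=1·74554+44499=119053,  q_10=1·3897+2326=6223
a_11=7:  p_11=7·119053+74554=907925,  q_11=7·6223+3897=47458
fundamental: x₁=907925, y₁=47458  (since 824327805625 − 366·2252261764 = 1)
k=2:  x_2 = 907925·907925+366·47458·47458 = 1648655611249,  y_2 = 907925·47458+47458·907925 = 86176609300
k=3:  x_3 = 907925·1648655611249+366·47458·86176609300 = 2993711291685588725,  y_3 = 907925·86176609300+47458·1648655611249 = 156483795997357542
k=4:  x_4 = 907925·2993711291685588725+366·47458·156483795997357542 = 5436130649005627630680001,  y_4 = 907925·156483795997357542+47458·2993711291685588725 = 284151100961715516031400

907925 47458
1648655611249 86176609300
2993711291685588725 156483795997357542
5436130649005627630680001 284151100961715516031400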